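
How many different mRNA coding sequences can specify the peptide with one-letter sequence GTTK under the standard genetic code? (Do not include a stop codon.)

Gly: 4 codons.
Thr: 4 codons.
Thr: 4 codons.
Lys: 2 codons.
4 × 4 × 4 × 2 = 128.

128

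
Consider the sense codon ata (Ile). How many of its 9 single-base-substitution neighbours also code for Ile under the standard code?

2

Position 1: none → 0 synonymous.
Position 2: none → 0 synonymous.
Position 3: ATT, ATC → 2 synonymous.
Total: 0 + 0 + 2 = 2.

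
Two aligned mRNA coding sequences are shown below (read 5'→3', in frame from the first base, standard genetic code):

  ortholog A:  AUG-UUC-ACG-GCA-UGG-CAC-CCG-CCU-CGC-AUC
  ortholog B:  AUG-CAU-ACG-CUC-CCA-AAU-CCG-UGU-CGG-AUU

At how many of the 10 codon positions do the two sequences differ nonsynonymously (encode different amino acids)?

5

Codon 1: AUG Met / AUG Met — identical.
Codon 2: UUC Phe / CAU His — nonsynonymous.
Codon 3: ACG Thr / ACG Thr — identical.
Codon 4: GCA Ala / CUC Leu — nonsynonymous.
Codon 5: UGG Trp / CCA Pro — nonsynonymous.
Codon 6: CAC His / AAU Asn — nonsynonymous.
Codon 7: CCG Pro / CCG Pro — identical.
Codon 8: CCU Pro / UGU Cys — nonsynonymous.
Codon 9: CGC Arg / CGG Arg — synonymous.
Codon 10: AUC Ile / AUU Ile — synonymous.
Nonsynonymous differences: 5.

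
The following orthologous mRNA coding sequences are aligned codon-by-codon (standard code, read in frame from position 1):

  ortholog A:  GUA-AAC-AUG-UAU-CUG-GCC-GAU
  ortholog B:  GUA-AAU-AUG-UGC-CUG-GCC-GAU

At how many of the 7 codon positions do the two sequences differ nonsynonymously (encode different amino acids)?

Codon 1: GUA Val / GUA Val — identical.
Codon 2: AAC Asn / AAU Asn — synonymous.
Codon 3: AUG Met / AUG Met — identical.
Codon 4: UAU Tyr / UGC Cys — nonsynonymous.
Codon 5: CUG Leu / CUG Leu — identical.
Codon 6: GCC Ala / GCC Ala — identical.
Codon 7: GAU Asp / GAU Asp — identical.
Nonsynonymous differences: 1.

1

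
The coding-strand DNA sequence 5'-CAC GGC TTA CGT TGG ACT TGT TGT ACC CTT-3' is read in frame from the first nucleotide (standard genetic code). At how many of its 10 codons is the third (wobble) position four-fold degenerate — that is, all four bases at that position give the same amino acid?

5

Codon 1 CAC (His): third position 2-fold.
Codon 2 GGC (Gly): third position 4-fold.
Codon 3 TTA (Leu): third position 2-fold.
Codon 4 CGT (Arg): third position 4-fold.
Codon 5 TGG (Trp): third position 1-fold.
Codon 6 ACT (Thr): third position 4-fold.
Codon 7 TGT (Cys): third position 2-fold.
Codon 8 TGT (Cys): third position 2-fold.
Codon 9 ACC (Thr): third position 4-fold.
Codon 10 CTT (Leu): third position 4-fold.
Four-fold degenerate third positions: 5.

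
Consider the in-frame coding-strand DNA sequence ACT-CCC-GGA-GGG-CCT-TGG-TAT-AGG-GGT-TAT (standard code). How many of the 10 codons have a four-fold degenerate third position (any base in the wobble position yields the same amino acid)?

6

Codon 1 ACT (Thr): third position 4-fold.
Codon 2 CCC (Pro): third position 4-fold.
Codon 3 GGA (Gly): third position 4-fold.
Codon 4 GGG (Gly): third position 4-fold.
Codon 5 CCT (Pro): third position 4-fold.
Codon 6 TGG (Trp): third position 1-fold.
Codon 7 TAT (Tyr): third position 2-fold.
Codon 8 AGG (Arg): third position 2-fold.
Codon 9 GGT (Gly): third position 4-fold.
Codon 10 TAT (Tyr): third position 2-fold.
Four-fold degenerate third positions: 6.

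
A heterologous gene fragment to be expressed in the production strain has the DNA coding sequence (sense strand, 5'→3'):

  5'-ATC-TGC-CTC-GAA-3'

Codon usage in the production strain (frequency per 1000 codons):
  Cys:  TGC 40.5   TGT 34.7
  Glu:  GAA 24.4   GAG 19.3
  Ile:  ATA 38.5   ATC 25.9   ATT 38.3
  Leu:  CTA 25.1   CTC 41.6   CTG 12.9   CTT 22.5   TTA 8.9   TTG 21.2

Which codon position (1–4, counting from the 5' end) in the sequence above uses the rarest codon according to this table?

Codon 1 ATC (Ile): 25.9 per 1000.
Codon 2 TGC (Cys): 40.5 per 1000.
Codon 3 CTC (Leu): 41.6 per 1000.
Codon 4 GAA (Glu): 24.4 per 1000.
Lowest frequency is 24.4 at codon 4.

4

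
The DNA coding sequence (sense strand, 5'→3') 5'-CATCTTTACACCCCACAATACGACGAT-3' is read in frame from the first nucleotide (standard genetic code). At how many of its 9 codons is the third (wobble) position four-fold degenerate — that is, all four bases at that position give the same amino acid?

Codon 1 CAT (His): third position 2-fold.
Codon 2 CTT (Leu): third position 4-fold.
Codon 3 TAC (Tyr): third position 2-fold.
Codon 4 ACC (Thr): third position 4-fold.
Codon 5 CCA (Pro): third position 4-fold.
Codon 6 CAA (Gln): third position 2-fold.
Codon 7 TAC (Tyr): third position 2-fold.
Codon 8 GAC (Asp): third position 2-fold.
Codon 9 GAT (Asp): third position 2-fold.
Four-fold degenerate third positions: 3.

3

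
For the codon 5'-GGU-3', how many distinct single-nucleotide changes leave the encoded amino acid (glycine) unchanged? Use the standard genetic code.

Position 1: none → 0 synonymous.
Position 2: none → 0 synonymous.
Position 3: GGC, GGA, GGG → 3 synonymous.
Total: 0 + 0 + 3 = 3.

3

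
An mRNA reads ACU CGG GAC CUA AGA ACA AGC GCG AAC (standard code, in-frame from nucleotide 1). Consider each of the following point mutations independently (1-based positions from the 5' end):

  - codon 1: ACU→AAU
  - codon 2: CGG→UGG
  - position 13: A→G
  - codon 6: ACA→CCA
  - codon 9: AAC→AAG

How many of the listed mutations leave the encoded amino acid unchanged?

Codon 1: ACU (Thr) → AAU (Asn) — missense.
Codon 2: CGG (Arg) → UGG (Trp) — missense.
Codon 5: AGA (Arg) → GGA (Gly) — missense.
Codon 6: ACA (Thr) → CCA (Pro) — missense.
Codon 9: AAC (Asn) → AAG (Lys) — missense.
Synonymous: 0 of 5.

0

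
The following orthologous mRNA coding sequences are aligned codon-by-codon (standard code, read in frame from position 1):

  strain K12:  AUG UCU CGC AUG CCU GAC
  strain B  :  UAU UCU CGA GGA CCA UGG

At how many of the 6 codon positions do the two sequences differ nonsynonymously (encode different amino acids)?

3

Codon 1: AUG Met / UAU Tyr — nonsynonymous.
Codon 2: UCU Ser / UCU Ser — identical.
Codon 3: CGC Arg / CGA Arg — synonymous.
Codon 4: AUG Met / GGA Gly — nonsynonymous.
Codon 5: CCU Pro / CCA Pro — synonymous.
Codon 6: GAC Asp / UGG Trp — nonsynonymous.
Nonsynonymous differences: 3.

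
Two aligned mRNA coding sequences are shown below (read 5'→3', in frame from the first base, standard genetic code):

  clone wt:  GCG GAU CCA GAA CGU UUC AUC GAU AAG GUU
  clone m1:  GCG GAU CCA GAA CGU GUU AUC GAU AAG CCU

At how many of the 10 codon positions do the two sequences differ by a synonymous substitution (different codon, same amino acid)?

0

Codon 1: GCG Ala / GCG Ala — identical.
Codon 2: GAU Asp / GAU Asp — identical.
Codon 3: CCA Pro / CCA Pro — identical.
Codon 4: GAA Glu / GAA Glu — identical.
Codon 5: CGU Arg / CGU Arg — identical.
Codon 6: UUC Phe / GUU Val — nonsynonymous.
Codon 7: AUC Ile / AUC Ile — identical.
Codon 8: GAU Asp / GAU Asp — identical.
Codon 9: AAG Lys / AAG Lys — identical.
Codon 10: GUU Val / CCU Pro — nonsynonymous.
Synonymous differences: 0.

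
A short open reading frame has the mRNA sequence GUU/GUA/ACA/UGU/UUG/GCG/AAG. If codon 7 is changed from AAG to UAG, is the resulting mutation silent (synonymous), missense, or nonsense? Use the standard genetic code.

nonsense

Position 19 falls in codon 7: AAG → Lys.
After the substitution the codon is UAG → Stop.
The new codon is a stop codon, so this is a nonsense mutation.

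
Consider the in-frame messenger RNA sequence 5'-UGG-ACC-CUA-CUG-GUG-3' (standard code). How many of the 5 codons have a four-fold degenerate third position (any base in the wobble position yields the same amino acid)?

Codon 1 UGG (Trp): third position 1-fold.
Codon 2 ACC (Thr): third position 4-fold.
Codon 3 CUA (Leu): third position 4-fold.
Codon 4 CUG (Leu): third position 4-fold.
Codon 5 GUG (Val): third position 4-fold.
Four-fold degenerate third positions: 4.

4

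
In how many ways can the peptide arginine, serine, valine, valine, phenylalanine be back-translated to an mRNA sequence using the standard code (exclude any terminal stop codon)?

Arg: 6 codons.
Ser: 6 codons.
Val: 4 codons.
Val: 4 codons.
Phe: 2 codons.
6 × 6 × 4 × 4 × 2 = 1152.

1152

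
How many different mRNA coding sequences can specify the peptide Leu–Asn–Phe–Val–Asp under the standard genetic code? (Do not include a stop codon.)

192

Leu: 6 codons.
Asn: 2 codons.
Phe: 2 codons.
Val: 4 codons.
Asp: 2 codons.
6 × 2 × 2 × 4 × 2 = 192.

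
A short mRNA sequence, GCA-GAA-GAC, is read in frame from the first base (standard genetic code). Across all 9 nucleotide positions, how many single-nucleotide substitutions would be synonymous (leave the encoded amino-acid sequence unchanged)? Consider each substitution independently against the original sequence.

Codon 1 (GCA, Ala): 3 synonymous substitutions.
Codon 2 (GAA, Glu): 1 synonymous substitution.
Codon 3 (GAC, Asp): 1 synonymous substitution.
Total: 3 + 1 + 1 = 5.

5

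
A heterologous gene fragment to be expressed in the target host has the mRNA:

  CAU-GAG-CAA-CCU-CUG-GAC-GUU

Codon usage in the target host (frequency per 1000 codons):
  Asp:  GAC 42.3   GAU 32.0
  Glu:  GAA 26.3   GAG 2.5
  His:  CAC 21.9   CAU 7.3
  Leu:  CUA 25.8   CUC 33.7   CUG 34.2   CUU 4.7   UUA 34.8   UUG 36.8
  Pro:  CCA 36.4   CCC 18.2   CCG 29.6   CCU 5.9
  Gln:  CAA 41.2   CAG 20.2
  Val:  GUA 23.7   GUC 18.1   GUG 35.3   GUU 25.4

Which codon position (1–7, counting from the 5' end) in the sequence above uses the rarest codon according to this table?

2

Codon 1 CAU (His): 7.3 per 1000.
Codon 2 GAG (Glu): 2.5 per 1000.
Codon 3 CAA (Gln): 41.2 per 1000.
Codon 4 CCU (Pro): 5.9 per 1000.
Codon 5 CUG (Leu): 34.2 per 1000.
Codon 6 GAC (Asp): 42.3 per 1000.
Codon 7 GUU (Val): 25.4 per 1000.
Lowest frequency is 2.5 at codon 2.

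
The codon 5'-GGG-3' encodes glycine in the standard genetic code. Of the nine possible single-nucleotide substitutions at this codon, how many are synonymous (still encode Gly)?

Position 1: none → 0 synonymous.
Position 2: none → 0 synonymous.
Position 3: GGT, GGC, GGA → 3 synonymous.
Total: 0 + 0 + 3 = 3.

3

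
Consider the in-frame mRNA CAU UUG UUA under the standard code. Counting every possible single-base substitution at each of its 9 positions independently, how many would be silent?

Codon 1 (CAU, His): 1 synonymous substitution.
Codon 2 (UUG, Leu): 2 synonymous substitutions.
Codon 3 (UUA, Leu): 2 synonymous substitutions.
Total: 1 + 2 + 2 = 5.

5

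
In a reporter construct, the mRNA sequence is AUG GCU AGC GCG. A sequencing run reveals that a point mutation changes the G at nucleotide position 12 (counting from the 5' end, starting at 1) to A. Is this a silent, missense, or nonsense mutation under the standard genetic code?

Position 12 falls in codon 4: GCG → Ala.
After the substitution the codon is GCA → Ala.
Both encode Ala, so the change is synonymous.

silent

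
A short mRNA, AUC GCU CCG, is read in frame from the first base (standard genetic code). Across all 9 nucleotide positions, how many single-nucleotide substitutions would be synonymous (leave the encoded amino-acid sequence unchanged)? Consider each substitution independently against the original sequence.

8

Codon 1 (AUC, Ile): 2 synonymous substitutions.
Codon 2 (GCU, Ala): 3 synonymous substitutions.
Codon 3 (CCG, Pro): 3 synonymous substitutions.
Total: 2 + 3 + 3 = 8.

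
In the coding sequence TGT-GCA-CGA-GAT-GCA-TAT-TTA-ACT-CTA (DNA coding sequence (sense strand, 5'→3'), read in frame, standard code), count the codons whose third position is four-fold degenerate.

Codon 1 TGT (Cys): third position 2-fold.
Codon 2 GCA (Ala): third position 4-fold.
Codon 3 CGA (Arg): third position 4-fold.
Codon 4 GAT (Asp): third position 2-fold.
Codon 5 GCA (Ala): third position 4-fold.
Codon 6 TAT (Tyr): third position 2-fold.
Codon 7 TTA (Leu): third position 2-fold.
Codon 8 ACT (Thr): third position 4-fold.
Codon 9 CTA (Leu): third position 4-fold.
Four-fold degenerate third positions: 5.

5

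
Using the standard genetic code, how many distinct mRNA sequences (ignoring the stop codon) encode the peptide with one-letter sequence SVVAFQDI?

Ser: 6 codons.
Val: 4 codons.
Val: 4 codons.
Ala: 4 codons.
Phe: 2 codons.
Gln: 2 codons.
Asp: 2 codons.
Ile: 3 codons.
6 × 4 × 4 × 4 × 2 × 2 × 2 × 3 = 9216.

9216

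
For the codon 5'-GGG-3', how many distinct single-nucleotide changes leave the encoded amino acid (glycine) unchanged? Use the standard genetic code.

3

Position 1: none → 0 synonymous.
Position 2: none → 0 synonymous.
Position 3: GGU, GGC, GGA → 3 synonymous.
Total: 0 + 0 + 3 = 3.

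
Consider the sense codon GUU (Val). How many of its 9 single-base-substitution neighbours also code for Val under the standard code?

3

Position 1: none → 0 synonymous.
Position 2: none → 0 synonymous.
Position 3: GUC, GUA, GUG → 3 synonymous.
Total: 0 + 0 + 3 = 3.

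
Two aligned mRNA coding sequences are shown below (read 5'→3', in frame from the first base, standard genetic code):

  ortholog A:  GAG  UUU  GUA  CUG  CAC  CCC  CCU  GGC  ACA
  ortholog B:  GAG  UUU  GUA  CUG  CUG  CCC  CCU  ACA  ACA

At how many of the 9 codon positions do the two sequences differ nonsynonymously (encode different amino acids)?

2

Codon 1: GAG Glu / GAG Glu — identical.
Codon 2: UUU Phe / UUU Phe — identical.
Codon 3: GUA Val / GUA Val — identical.
Codon 4: CUG Leu / CUG Leu — identical.
Codon 5: CAC His / CUG Leu — nonsynonymous.
Codon 6: CCC Pro / CCC Pro — identical.
Codon 7: CCU Pro / CCU Pro — identical.
Codon 8: GGC Gly / ACA Thr — nonsynonymous.
Codon 9: ACA Thr / ACA Thr — identical.
Nonsynonymous differences: 2.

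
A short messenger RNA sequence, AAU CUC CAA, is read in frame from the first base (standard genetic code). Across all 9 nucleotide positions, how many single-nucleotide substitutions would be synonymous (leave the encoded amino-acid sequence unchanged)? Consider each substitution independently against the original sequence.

Codon 1 (AAU, Asn): 1 synonymous substitution.
Codon 2 (CUC, Leu): 3 synonymous substitutions.
Codon 3 (CAA, Gln): 1 synonymous substitution.
Total: 1 + 3 + 1 = 5.

5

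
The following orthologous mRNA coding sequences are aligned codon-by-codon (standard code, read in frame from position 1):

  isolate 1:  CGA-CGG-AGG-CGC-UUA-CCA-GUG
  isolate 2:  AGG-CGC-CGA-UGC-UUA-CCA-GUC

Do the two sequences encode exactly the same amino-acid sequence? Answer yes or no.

no

Codon 1: CGA Arg / AGG Arg — synonymous.
Codon 2: CGG Arg / CGC Arg — synonymous.
Codon 3: AGG Arg / CGA Arg — synonymous.
Codon 4: CGC Arg / UGC Cys — nonsynonymous.
Codon 5: UUA Leu / UUA Leu — identical.
Codon 6: CCA Pro / CCA Pro — identical.
Codon 7: GUG Val / GUC Val — synonymous.
Nonsynonymous differences: 1 → different protein.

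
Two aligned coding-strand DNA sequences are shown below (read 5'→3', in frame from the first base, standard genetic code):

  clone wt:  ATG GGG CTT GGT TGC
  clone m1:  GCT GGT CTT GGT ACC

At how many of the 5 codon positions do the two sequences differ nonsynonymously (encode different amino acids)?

2

Codon 1: ATG Met / GCT Ala — nonsynonymous.
Codon 2: GGG Gly / GGT Gly — synonymous.
Codon 3: CTT Leu / CTT Leu — identical.
Codon 4: GGT Gly / GGT Gly — identical.
Codon 5: TGC Cys / ACC Thr — nonsynonymous.
Nonsynonymous differences: 2.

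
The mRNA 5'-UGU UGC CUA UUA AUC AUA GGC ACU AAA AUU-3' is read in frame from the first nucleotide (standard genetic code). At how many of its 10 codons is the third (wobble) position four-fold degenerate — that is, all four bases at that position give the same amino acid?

3

Codon 1 UGU (Cys): third position 2-fold.
Codon 2 UGC (Cys): third position 2-fold.
Codon 3 CUA (Leu): third position 4-fold.
Codon 4 UUA (Leu): third position 2-fold.
Codon 5 AUC (Ile): third position 3-fold.
Codon 6 AUA (Ile): third position 3-fold.
Codon 7 GGC (Gly): third position 4-fold.
Codon 8 ACU (Thr): third position 4-fold.
Codon 9 AAA (Lys): third position 2-fold.
Codon 10 AUU (Ile): third position 3-fold.
Four-fold degenerate third positions: 3.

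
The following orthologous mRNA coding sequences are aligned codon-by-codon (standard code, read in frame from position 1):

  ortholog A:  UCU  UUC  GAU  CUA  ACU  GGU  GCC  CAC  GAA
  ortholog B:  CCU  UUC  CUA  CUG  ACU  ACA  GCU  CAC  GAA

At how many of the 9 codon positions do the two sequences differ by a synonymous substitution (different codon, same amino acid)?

Codon 1: UCU Ser / CCU Pro — nonsynonymous.
Codon 2: UUC Phe / UUC Phe — identical.
Codon 3: GAU Asp / CUA Leu — nonsynonymous.
Codon 4: CUA Leu / CUG Leu — synonymous.
Codon 5: ACU Thr / ACU Thr — identical.
Codon 6: GGU Gly / ACA Thr — nonsynonymous.
Codon 7: GCC Ala / GCU Ala — synonymous.
Codon 8: CAC His / CAC His — identical.
Codon 9: GAA Glu / GAA Glu — identical.
Synonymous differences: 2.

2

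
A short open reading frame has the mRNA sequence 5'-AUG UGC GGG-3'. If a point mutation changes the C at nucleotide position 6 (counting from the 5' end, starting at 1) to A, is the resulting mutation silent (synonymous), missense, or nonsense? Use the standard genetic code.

nonsense

Position 6 falls in codon 2: UGC → Cys.
After the substitution the codon is UGA → Stop.
The new codon is a stop codon, so this is a nonsense mutation.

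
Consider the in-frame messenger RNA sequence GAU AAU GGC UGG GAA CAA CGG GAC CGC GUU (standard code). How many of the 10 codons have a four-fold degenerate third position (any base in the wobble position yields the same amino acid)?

4

Codon 1 GAU (Asp): third position 2-fold.
Codon 2 AAU (Asn): third position 2-fold.
Codon 3 GGC (Gly): third position 4-fold.
Codon 4 UGG (Trp): third position 1-fold.
Codon 5 GAA (Glu): third position 2-fold.
Codon 6 CAA (Gln): third position 2-fold.
Codon 7 CGG (Arg): third position 4-fold.
Codon 8 GAC (Asp): third position 2-fold.
Codon 9 CGC (Arg): third position 4-fold.
Codon 10 GUU (Val): third position 4-fold.
Four-fold degenerate third positions: 4.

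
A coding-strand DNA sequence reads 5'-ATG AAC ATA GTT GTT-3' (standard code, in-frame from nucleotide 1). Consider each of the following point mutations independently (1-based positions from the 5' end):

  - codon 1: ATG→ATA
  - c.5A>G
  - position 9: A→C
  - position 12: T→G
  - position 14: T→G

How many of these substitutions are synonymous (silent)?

Codon 1: ATG (Met) → ATA (Ile) — missense.
Codon 2: AAC (Asn) → AGC (Ser) — missense.
Codon 3: ATA (Ile) → ATC (Ile) — synonymous.
Codon 4: GTT (Val) → GTG (Val) — synonymous.
Codon 5: GTT (Val) → GGT (Gly) — missense.
Synonymous: 2 of 5.

2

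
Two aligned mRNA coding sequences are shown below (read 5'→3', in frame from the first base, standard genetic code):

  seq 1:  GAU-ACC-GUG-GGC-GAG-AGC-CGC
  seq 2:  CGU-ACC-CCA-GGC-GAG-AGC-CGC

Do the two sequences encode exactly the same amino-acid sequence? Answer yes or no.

no

Codon 1: GAU Asp / CGU Arg — nonsynonymous.
Codon 2: ACC Thr / ACC Thr — identical.
Codon 3: GUG Val / CCA Pro — nonsynonymous.
Codon 4: GGC Gly / GGC Gly — identical.
Codon 5: GAG Glu / GAG Glu — identical.
Codon 6: AGC Ser / AGC Ser — identical.
Codon 7: CGC Arg / CGC Arg — identical.
Nonsynonymous differences: 2 → different protein.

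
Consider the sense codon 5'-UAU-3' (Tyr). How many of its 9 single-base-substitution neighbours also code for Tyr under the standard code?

Position 1: none → 0 synonymous.
Position 2: none → 0 synonymous.
Position 3: UAC → 1 synonymous.
Total: 0 + 0 + 1 = 1.

1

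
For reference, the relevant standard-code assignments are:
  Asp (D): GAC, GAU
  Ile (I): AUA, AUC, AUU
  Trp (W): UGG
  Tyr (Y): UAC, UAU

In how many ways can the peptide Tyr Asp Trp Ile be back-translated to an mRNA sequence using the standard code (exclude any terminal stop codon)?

Tyr: 2 codons.
Asp: 2 codons.
Trp: 1 codon.
Ile: 3 codons.
2 × 2 × 1 × 3 = 12.

12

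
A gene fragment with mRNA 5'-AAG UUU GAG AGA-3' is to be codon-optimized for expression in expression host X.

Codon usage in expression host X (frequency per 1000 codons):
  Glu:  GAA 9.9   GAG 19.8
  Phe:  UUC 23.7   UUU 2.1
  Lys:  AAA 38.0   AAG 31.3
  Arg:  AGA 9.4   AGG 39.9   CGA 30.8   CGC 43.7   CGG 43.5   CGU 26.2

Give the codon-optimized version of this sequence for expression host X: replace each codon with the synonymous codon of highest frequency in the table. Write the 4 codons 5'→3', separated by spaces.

AAA UUC GAG CGC

Codon 1 (Lys): best is AAA at 38.0.
Codon 2 (Phe): best is UUC at 23.7.
Codon 3 (Glu): best is GAG at 19.8.
Codon 4 (Arg): best is CGC at 43.7.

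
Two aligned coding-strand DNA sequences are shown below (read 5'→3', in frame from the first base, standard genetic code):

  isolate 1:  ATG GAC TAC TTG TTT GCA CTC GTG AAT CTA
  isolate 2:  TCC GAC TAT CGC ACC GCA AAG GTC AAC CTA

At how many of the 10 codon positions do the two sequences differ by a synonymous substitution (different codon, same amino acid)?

3

Codon 1: ATG Met / TCC Ser — nonsynonymous.
Codon 2: GAC Asp / GAC Asp — identical.
Codon 3: TAC Tyr / TAT Tyr — synonymous.
Codon 4: TTG Leu / CGC Arg — nonsynonymous.
Codon 5: TTT Phe / ACC Thr — nonsynonymous.
Codon 6: GCA Ala / GCA Ala — identical.
Codon 7: CTC Leu / AAG Lys — nonsynonymous.
Codon 8: GTG Val / GTC Val — synonymous.
Codon 9: AAT Asn / AAC Asn — synonymous.
Codon 10: CTA Leu / CTA Leu — identical.
Synonymous differences: 3.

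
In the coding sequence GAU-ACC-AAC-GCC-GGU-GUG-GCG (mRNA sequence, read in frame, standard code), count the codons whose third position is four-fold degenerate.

Codon 1 GAU (Asp): third position 2-fold.
Codon 2 ACC (Thr): third position 4-fold.
Codon 3 AAC (Asn): third position 2-fold.
Codon 4 GCC (Ala): third position 4-fold.
Codon 5 GGU (Gly): third position 4-fold.
Codon 6 GUG (Val): third position 4-fold.
Codon 7 GCG (Ala): third position 4-fold.
Four-fold degenerate third positions: 5.

5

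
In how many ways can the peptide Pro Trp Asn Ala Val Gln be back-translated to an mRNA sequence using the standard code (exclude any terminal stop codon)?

Pro: 4 codons.
Trp: 1 codon.
Asn: 2 codons.
Ala: 4 codons.
Val: 4 codons.
Gln: 2 codons.
4 × 1 × 2 × 4 × 4 × 2 = 256.

256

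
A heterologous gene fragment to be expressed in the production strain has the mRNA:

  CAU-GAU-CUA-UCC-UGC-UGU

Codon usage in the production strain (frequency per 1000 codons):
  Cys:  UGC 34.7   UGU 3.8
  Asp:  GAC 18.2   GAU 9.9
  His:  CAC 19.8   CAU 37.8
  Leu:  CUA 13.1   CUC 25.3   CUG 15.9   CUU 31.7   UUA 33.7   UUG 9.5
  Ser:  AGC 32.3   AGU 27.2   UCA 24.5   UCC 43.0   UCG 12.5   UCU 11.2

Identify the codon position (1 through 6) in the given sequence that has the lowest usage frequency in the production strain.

6

Codon 1 CAU (His): 37.8 per 1000.
Codon 2 GAU (Asp): 9.9 per 1000.
Codon 3 CUA (Leu): 13.1 per 1000.
Codon 4 UCC (Ser): 43.0 per 1000.
Codon 5 UGC (Cys): 34.7 per 1000.
Codon 6 UGU (Cys): 3.8 per 1000.
Lowest frequency is 3.8 at codon 6.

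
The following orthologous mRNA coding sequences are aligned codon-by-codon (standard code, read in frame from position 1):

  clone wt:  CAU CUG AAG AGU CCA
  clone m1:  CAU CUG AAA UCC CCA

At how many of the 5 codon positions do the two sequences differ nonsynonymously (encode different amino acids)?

0

Codon 1: CAU His / CAU His — identical.
Codon 2: CUG Leu / CUG Leu — identical.
Codon 3: AAG Lys / AAA Lys — synonymous.
Codon 4: AGU Ser / UCC Ser — synonymous.
Codon 5: CCA Pro / CCA Pro — identical.
Nonsynonymous differences: 0.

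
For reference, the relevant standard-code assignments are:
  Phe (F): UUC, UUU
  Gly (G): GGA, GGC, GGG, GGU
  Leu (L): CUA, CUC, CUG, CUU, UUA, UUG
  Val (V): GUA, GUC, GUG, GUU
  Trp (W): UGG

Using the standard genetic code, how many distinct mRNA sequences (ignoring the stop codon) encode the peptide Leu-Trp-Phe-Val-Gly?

192

Leu: 6 codons.
Trp: 1 codon.
Phe: 2 codons.
Val: 4 codons.
Gly: 4 codons.
6 × 1 × 2 × 4 × 4 = 192.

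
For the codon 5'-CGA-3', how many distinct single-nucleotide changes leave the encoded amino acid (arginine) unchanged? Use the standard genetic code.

4

Position 1: AGA → 1 synonymous.
Position 2: none → 0 synonymous.
Position 3: CGT, CGC, CGG → 3 synonymous.
Total: 1 + 0 + 3 = 4.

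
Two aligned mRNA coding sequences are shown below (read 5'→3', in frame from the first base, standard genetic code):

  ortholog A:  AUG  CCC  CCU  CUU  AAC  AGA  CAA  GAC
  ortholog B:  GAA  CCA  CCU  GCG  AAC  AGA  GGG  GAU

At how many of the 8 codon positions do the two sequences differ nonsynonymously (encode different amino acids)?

3

Codon 1: AUG Met / GAA Glu — nonsynonymous.
Codon 2: CCC Pro / CCA Pro — synonymous.
Codon 3: CCU Pro / CCU Pro — identical.
Codon 4: CUU Leu / GCG Ala — nonsynonymous.
Codon 5: AAC Asn / AAC Asn — identical.
Codon 6: AGA Arg / AGA Arg — identical.
Codon 7: CAA Gln / GGG Gly — nonsynonymous.
Codon 8: GAC Asp / GAU Asp — synonymous.
Nonsynonymous differences: 3.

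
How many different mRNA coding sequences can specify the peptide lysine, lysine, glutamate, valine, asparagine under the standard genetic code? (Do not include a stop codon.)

64

Lys: 2 codons.
Lys: 2 codons.
Glu: 2 codons.
Val: 4 codons.
Asn: 2 codons.
2 × 2 × 2 × 4 × 2 = 64.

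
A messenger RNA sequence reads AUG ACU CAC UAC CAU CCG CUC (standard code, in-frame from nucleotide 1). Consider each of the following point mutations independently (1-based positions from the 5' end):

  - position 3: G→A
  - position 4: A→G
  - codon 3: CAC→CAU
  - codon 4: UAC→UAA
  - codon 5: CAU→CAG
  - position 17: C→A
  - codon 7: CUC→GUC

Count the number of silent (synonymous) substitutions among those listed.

1

Codon 1: AUG (Met) → AUA (Ile) — missense.
Codon 2: ACU (Thr) → GCU (Ala) — missense.
Codon 3: CAC (His) → CAU (His) — synonymous.
Codon 4: UAC (Tyr) → UAA (Stop) — nonsense.
Codon 5: CAU (His) → CAG (Gln) — missense.
Codon 6: CCG (Pro) → CAG (Gln) — missense.
Codon 7: CUC (Leu) → GUC (Val) — missense.
Synonymous: 1 of 7.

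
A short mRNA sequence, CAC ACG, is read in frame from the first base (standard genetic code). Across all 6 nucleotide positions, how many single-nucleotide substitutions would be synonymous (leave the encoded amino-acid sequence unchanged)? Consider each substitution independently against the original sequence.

Codon 1 (CAC, His): 1 synonymous substitution.
Codon 2 (ACG, Thr): 3 synonymous substitutions.
Total: 1 + 3 = 4.

4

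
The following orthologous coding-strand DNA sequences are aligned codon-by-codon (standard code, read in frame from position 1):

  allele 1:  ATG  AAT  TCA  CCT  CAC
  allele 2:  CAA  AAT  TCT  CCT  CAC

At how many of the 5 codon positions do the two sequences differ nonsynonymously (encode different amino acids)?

Codon 1: ATG Met / CAA Gln — nonsynonymous.
Codon 2: AAT Asn / AAT Asn — identical.
Codon 3: TCA Ser / TCT Ser — synonymous.
Codon 4: CCT Pro / CCT Pro — identical.
Codon 5: CAC His / CAC His — identical.
Nonsynonymous differences: 1.

1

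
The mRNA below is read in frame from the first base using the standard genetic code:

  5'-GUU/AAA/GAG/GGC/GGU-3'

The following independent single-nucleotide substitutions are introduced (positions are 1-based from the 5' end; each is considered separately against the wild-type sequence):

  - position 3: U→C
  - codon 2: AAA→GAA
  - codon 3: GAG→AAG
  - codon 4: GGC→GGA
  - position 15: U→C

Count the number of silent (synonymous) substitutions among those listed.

Codon 1: GUU (Val) → GUC (Val) — synonymous.
Codon 2: AAA (Lys) → GAA (Glu) — missense.
Codon 3: GAG (Glu) → AAG (Lys) — missense.
Codon 4: GGC (Gly) → GGA (Gly) — synonymous.
Codon 5: GGU (Gly) → GGC (Gly) — synonymous.
Synonymous: 3 of 5.

3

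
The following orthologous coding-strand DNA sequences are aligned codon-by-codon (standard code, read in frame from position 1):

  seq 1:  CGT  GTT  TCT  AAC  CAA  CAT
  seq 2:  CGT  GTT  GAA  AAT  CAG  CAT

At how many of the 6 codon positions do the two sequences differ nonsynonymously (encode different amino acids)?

1

Codon 1: CGT Arg / CGT Arg — identical.
Codon 2: GTT Val / GTT Val — identical.
Codon 3: TCT Ser / GAA Glu — nonsynonymous.
Codon 4: AAC Asn / AAT Asn — synonymous.
Codon 5: CAA Gln / CAG Gln — synonymous.
Codon 6: CAT His / CAT His — identical.
Nonsynonymous differences: 1.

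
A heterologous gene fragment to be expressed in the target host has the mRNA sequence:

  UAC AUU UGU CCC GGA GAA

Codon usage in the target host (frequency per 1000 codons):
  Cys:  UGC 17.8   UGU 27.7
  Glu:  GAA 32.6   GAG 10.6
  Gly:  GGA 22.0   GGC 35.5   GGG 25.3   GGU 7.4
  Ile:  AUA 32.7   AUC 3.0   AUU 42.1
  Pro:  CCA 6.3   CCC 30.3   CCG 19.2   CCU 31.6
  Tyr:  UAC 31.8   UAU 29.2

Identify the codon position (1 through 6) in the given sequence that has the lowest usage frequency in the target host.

Codon 1 UAC (Tyr): 31.8 per 1000.
Codon 2 AUU (Ile): 42.1 per 1000.
Codon 3 UGU (Cys): 27.7 per 1000.
Codon 4 CCC (Pro): 30.3 per 1000.
Codon 5 GGA (Gly): 22.0 per 1000.
Codon 6 GAA (Glu): 32.6 per 1000.
Lowest frequency is 22.0 at codon 5.

5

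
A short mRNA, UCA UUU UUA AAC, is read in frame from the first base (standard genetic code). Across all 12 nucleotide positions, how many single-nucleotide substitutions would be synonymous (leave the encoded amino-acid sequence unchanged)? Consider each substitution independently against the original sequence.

7

Codon 1 (UCA, Ser): 3 synonymous substitutions.
Codon 2 (UUU, Phe): 1 synonymous substitution.
Codon 3 (UUA, Leu): 2 synonymous substitutions.
Codon 4 (AAC, Asn): 1 synonymous substitution.
Total: 3 + 1 + 2 + 1 = 7.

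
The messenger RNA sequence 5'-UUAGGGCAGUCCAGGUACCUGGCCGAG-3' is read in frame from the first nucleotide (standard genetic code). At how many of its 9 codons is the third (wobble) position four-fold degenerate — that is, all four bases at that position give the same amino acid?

Codon 1 UUA (Leu): third position 2-fold.
Codon 2 GGG (Gly): third position 4-fold.
Codon 3 CAG (Gln): third position 2-fold.
Codon 4 UCC (Ser): third position 4-fold.
Codon 5 AGG (Arg): third position 2-fold.
Codon 6 UAC (Tyr): third position 2-fold.
Codon 7 CUG (Leu): third position 4-fold.
Codon 8 GCC (Ala): third position 4-fold.
Codon 9 GAG (Glu): third position 2-fold.
Four-fold degenerate third positions: 4.

4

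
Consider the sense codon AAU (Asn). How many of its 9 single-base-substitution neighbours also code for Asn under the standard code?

Position 1: none → 0 synonymous.
Position 2: none → 0 synonymous.
Position 3: AAC → 1 synonymous.
Total: 0 + 0 + 1 = 1.

1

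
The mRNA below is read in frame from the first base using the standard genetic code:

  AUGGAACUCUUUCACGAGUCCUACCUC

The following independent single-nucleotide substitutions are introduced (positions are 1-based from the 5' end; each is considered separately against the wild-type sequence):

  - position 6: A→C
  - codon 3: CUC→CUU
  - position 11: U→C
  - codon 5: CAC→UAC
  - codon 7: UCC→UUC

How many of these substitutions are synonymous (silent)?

1

Codon 2: GAA (Glu) → GAC (Asp) — missense.
Codon 3: CUC (Leu) → CUU (Leu) — synonymous.
Codon 4: UUU (Phe) → UCU (Ser) — missense.
Codon 5: CAC (His) → UAC (Tyr) — missense.
Codon 7: UCC (Ser) → UUC (Phe) — missense.
Synonymous: 1 of 5.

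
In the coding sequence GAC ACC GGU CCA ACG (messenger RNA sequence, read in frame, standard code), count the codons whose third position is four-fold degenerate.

Codon 1 GAC (Asp): third position 2-fold.
Codon 2 ACC (Thr): third position 4-fold.
Codon 3 GGU (Gly): third position 4-fold.
Codon 4 CCA (Pro): third position 4-fold.
Codon 5 ACG (Thr): third position 4-fold.
Four-fold degenerate third positions: 4.

4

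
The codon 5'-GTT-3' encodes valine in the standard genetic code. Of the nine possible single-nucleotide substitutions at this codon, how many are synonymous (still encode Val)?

3

Position 1: none → 0 synonymous.
Position 2: none → 0 synonymous.
Position 3: GTC, GTA, GTG → 3 synonymous.
Total: 0 + 0 + 3 = 3.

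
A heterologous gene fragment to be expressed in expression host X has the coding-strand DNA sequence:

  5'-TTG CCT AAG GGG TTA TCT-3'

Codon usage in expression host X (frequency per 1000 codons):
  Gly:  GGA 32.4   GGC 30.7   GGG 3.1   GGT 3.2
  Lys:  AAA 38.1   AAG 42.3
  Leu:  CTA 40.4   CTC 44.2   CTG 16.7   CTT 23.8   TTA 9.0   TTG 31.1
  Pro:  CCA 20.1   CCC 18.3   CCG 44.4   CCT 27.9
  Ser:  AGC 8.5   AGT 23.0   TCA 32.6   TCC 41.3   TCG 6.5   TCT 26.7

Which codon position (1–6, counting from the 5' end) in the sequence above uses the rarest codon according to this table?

Codon 1 TTG (Leu): 31.1 per 1000.
Codon 2 CCT (Pro): 27.9 per 1000.
Codon 3 AAG (Lys): 42.3 per 1000.
Codon 4 GGG (Gly): 3.1 per 1000.
Codon 5 TTA (Leu): 9.0 per 1000.
Codon 6 TCT (Ser): 26.7 per 1000.
Lowest frequency is 3.1 at codon 4.

4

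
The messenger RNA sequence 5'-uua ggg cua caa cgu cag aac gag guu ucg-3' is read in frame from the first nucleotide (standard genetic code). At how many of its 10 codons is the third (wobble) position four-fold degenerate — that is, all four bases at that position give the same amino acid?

5

Codon 1 UUA (Leu): third position 2-fold.
Codon 2 GGG (Gly): third position 4-fold.
Codon 3 CUA (Leu): third position 4-fold.
Codon 4 CAA (Gln): third position 2-fold.
Codon 5 CGU (Arg): third position 4-fold.
Codon 6 CAG (Gln): third position 2-fold.
Codon 7 AAC (Asn): third position 2-fold.
Codon 8 GAG (Glu): third position 2-fold.
Codon 9 GUU (Val): third position 4-fold.
Codon 10 UCG (Ser): third position 4-fold.
Four-fold degenerate third positions: 5.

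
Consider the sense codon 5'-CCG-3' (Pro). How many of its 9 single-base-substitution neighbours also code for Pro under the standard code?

Position 1: none → 0 synonymous.
Position 2: none → 0 synonymous.
Position 3: CCU, CCC, CCA → 3 synonymous.
Total: 0 + 0 + 3 = 3.

3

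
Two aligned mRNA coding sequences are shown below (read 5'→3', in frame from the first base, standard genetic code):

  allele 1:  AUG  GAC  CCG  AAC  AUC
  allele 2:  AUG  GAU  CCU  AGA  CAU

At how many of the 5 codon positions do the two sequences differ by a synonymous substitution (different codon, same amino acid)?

2

Codon 1: AUG Met / AUG Met — identical.
Codon 2: GAC Asp / GAU Asp — synonymous.
Codon 3: CCG Pro / CCU Pro — synonymous.
Codon 4: AAC Asn / AGA Arg — nonsynonymous.
Codon 5: AUC Ile / CAU His — nonsynonymous.
Synonymous differences: 2.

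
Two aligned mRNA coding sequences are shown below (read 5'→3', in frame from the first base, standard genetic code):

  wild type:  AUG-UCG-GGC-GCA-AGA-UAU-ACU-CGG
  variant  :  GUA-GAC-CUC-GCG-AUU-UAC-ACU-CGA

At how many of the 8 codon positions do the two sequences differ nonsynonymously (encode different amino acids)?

4

Codon 1: AUG Met / GUA Val — nonsynonymous.
Codon 2: UCG Ser / GAC Asp — nonsynonymous.
Codon 3: GGC Gly / CUC Leu — nonsynonymous.
Codon 4: GCA Ala / GCG Ala — synonymous.
Codon 5: AGA Arg / AUU Ile — nonsynonymous.
Codon 6: UAU Tyr / UAC Tyr — synonymous.
Codon 7: ACU Thr / ACU Thr — identical.
Codon 8: CGG Arg / CGA Arg — synonymous.
Nonsynonymous differences: 4.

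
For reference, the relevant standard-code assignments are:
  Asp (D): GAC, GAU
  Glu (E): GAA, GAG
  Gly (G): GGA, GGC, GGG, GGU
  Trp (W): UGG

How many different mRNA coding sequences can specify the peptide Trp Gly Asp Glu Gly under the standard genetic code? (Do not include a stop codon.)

64

Trp: 1 codon.
Gly: 4 codons.
Asp: 2 codons.
Glu: 2 codons.
Gly: 4 codons.
1 × 4 × 2 × 2 × 4 = 64.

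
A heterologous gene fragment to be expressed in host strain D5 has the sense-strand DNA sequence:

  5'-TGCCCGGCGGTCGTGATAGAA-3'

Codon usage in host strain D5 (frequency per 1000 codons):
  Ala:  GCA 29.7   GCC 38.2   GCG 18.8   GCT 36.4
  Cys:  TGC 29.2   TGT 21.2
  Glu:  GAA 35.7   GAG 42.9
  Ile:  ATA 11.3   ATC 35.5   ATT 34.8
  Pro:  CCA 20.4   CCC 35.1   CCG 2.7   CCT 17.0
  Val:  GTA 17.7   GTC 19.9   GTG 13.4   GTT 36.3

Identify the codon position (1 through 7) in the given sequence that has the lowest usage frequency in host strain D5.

Codon 1 TGC (Cys): 29.2 per 1000.
Codon 2 CCG (Pro): 2.7 per 1000.
Codon 3 GCG (Ala): 18.8 per 1000.
Codon 4 GTC (Val): 19.9 per 1000.
Codon 5 GTG (Val): 13.4 per 1000.
Codon 6 ATA (Ile): 11.3 per 1000.
Codon 7 GAA (Glu): 35.7 per 1000.
Lowest frequency is 2.7 at codon 2.

2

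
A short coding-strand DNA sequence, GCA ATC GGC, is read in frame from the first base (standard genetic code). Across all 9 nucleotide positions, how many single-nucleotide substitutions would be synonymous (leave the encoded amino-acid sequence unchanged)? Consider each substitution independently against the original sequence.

8

Codon 1 (GCA, Ala): 3 synonymous substitutions.
Codon 2 (ATC, Ile): 2 synonymous substitutions.
Codon 3 (GGC, Gly): 3 synonymous substitutions.
Total: 3 + 2 + 3 = 8.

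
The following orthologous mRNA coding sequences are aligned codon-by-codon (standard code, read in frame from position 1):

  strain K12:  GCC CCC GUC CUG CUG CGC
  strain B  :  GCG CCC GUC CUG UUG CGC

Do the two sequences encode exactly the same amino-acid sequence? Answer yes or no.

yes

Codon 1: GCC Ala / GCG Ala — synonymous.
Codon 2: CCC Pro / CCC Pro — identical.
Codon 3: GUC Val / GUC Val — identical.
Codon 4: CUG Leu / CUG Leu — identical.
Codon 5: CUG Leu / UUG Leu — synonymous.
Codon 6: CGC Arg / CGC Arg — identical.
Nonsynonymous differences: 0 → same protein.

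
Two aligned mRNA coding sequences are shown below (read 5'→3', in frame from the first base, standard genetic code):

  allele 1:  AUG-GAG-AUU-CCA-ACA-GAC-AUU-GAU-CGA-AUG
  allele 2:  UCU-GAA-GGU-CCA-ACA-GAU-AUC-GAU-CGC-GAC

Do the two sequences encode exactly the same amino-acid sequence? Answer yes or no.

Codon 1: AUG Met / UCU Ser — nonsynonymous.
Codon 2: GAG Glu / GAA Glu — synonymous.
Codon 3: AUU Ile / GGU Gly — nonsynonymous.
Codon 4: CCA Pro / CCA Pro — identical.
Codon 5: ACA Thr / ACA Thr — identical.
Codon 6: GAC Asp / GAU Asp — synonymous.
Codon 7: AUU Ile / AUC Ile — synonymous.
Codon 8: GAU Asp / GAU Asp — identical.
Codon 9: CGA Arg / CGC Arg — synonymous.
Codon 10: AUG Met / GAC Asp — nonsynonymous.
Nonsynonymous differences: 3 → different protein.

no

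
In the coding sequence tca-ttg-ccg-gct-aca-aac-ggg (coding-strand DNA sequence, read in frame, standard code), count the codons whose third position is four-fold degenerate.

Codon 1 TCA (Ser): third position 4-fold.
Codon 2 TTG (Leu): third position 2-fold.
Codon 3 CCG (Pro): third position 4-fold.
Codon 4 GCT (Ala): third position 4-fold.
Codon 5 ACA (Thr): third position 4-fold.
Codon 6 AAC (Asn): third position 2-fold.
Codon 7 GGG (Gly): third position 4-fold.
Four-fold degenerate third positions: 5.

5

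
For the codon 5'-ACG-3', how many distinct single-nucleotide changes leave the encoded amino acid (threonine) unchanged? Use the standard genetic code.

3

Position 1: none → 0 synonymous.
Position 2: none → 0 synonymous.
Position 3: ACU, ACC, ACA → 3 synonymous.
Total: 0 + 0 + 3 = 3.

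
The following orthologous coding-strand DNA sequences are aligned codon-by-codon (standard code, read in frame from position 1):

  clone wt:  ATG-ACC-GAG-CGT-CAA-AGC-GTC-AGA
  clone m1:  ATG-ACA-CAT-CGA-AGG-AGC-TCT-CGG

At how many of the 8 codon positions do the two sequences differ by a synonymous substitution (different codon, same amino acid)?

3

Codon 1: ATG Met / ATG Met — identical.
Codon 2: ACC Thr / ACA Thr — synonymous.
Codon 3: GAG Glu / CAT His — nonsynonymous.
Codon 4: CGT Arg / CGA Arg — synonymous.
Codon 5: CAA Gln / AGG Arg — nonsynonymous.
Codon 6: AGC Ser / AGC Ser — identical.
Codon 7: GTC Val / TCT Ser — nonsynonymous.
Codon 8: AGA Arg / CGG Arg — synonymous.
Synonymous differences: 3.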